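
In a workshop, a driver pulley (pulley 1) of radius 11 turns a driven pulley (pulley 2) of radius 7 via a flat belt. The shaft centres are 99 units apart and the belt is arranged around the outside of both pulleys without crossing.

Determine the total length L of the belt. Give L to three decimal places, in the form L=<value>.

L=254.710

open belt: β = asin((r2−r1)/C) = asin(-4/99) = -2.3156°
wrap1 = π − 2β = 184.6312°
wrap2 = π + 2β = 175.3688°
tangent length = C·cosβ = 98.9192
L = r1·wrap1 + r2·wrap2 + 2·C·cosβ = 11·3.2224 + 7·3.0608 + 2·98.9192 = 254.7103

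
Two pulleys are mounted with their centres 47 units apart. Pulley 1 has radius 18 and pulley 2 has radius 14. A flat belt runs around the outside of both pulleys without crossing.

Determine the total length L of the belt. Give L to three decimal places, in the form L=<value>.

L=194.872

open belt: β = asin((r2−r1)/C) = asin(-4/47) = -4.8821°
wrap1 = π − 2β = 189.7643°
wrap2 = π + 2β = 170.2357°
tangent length = C·cosβ = 46.8295
L = r1·wrap1 + r2·wrap2 + 2·C·cosβ = 18·3.3120 + 14·2.9712 + 2·46.8295 = 194.8716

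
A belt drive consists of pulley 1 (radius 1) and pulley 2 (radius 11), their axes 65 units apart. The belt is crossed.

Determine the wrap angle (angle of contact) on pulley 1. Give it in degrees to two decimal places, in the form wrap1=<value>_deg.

crossed belt: β = asin((r1+r2)/C) = asin(12/65) = 10.6387°
wrap1 = wrap2 = π + 2β = 201.2774°

wrap1=201.28_deg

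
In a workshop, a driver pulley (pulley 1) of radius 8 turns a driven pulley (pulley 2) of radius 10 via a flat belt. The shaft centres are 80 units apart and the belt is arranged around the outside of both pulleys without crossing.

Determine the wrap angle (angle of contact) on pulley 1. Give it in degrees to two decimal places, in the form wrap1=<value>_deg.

open belt: β = asin((r2−r1)/C) = asin(2/80) = 1.4325°
wrap1 = π − 2β = 177.1349°
wrap2 = π + 2β = 182.8651°

wrap1=177.13_deg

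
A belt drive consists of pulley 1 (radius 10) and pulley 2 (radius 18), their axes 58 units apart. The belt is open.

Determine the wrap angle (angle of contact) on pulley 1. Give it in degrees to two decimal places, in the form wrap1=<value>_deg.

open belt: β = asin((r2−r1)/C) = asin(8/58) = 7.9281°
wrap1 = π − 2β = 164.1437°
wrap2 = π + 2β = 195.8563°

wrap1=164.14_deg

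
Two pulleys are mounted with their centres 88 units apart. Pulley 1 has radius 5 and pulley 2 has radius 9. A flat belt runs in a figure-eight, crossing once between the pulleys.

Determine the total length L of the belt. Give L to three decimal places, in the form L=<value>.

crossed belt: β = asin((r1+r2)/C) = asin(14/88) = 9.1541°
wrap1 = wrap2 = π + 2β = 198.3083°
tangent length = C·cosβ = 86.8792
L = (r1+r2)·wrap + 2·C·cosβ = 14·3.4611 + 2·86.8792 = 222.2143

L=222.214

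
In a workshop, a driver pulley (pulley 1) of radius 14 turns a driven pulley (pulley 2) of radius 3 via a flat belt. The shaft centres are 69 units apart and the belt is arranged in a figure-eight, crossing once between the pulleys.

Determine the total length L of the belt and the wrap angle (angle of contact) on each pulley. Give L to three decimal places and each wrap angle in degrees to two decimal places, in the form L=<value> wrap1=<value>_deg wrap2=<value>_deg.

L=195.617 wrap1=208.53_deg wrap2=208.53_deg

crossed belt: β = asin((r1+r2)/C) = asin(17/69) = 14.2632°
wrap1 = wrap2 = π + 2β = 208.5264°
tangent length = C·cosβ = 66.8730
L = (r1+r2)·wrap + 2·C·cosβ = 17·3.6395 + 2·66.8730 = 195.6171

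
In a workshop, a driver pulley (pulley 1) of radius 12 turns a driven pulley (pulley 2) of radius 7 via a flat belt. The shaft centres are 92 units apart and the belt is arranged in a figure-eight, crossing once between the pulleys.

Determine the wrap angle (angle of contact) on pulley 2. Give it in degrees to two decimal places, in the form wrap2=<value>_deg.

wrap2=203.84_deg

crossed belt: β = asin((r1+r2)/C) = asin(19/92) = 11.9186°
wrap1 = wrap2 = π + 2β = 203.8372°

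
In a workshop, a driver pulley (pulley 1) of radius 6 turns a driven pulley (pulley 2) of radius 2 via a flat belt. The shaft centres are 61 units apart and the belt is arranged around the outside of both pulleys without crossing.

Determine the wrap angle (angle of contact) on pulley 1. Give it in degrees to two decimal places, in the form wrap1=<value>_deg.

wrap1=187.52_deg

open belt: β = asin((r2−r1)/C) = asin(-4/61) = -3.7598°
wrap1 = π − 2β = 187.5196°
wrap2 = π + 2β = 172.4804°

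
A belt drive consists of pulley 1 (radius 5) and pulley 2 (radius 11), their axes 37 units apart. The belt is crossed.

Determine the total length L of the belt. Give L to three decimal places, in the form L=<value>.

crossed belt: β = asin((r1+r2)/C) = asin(16/37) = 25.6220°
wrap1 = wrap2 = π + 2β = 231.2441°
tangent length = C·cosβ = 33.3617
L = (r1+r2)·wrap + 2·C·cosβ = 16·4.0360 + 2·33.3617 = 131.2988

L=131.299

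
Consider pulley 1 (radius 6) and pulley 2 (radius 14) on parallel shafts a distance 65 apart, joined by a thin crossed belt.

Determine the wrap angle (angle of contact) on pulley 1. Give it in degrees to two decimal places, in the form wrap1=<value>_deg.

wrap1=215.84_deg

crossed belt: β = asin((r1+r2)/C) = asin(20/65) = 17.9202°
wrap1 = wrap2 = π + 2β = 215.8404°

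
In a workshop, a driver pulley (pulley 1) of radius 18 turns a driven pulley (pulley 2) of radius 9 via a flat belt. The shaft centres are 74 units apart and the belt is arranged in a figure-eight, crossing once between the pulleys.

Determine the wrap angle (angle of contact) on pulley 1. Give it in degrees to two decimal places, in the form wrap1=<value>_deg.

crossed belt: β = asin((r1+r2)/C) = asin(27/74) = 21.3993°
wrap1 = wrap2 = π + 2β = 222.7985°

wrap1=222.80_deg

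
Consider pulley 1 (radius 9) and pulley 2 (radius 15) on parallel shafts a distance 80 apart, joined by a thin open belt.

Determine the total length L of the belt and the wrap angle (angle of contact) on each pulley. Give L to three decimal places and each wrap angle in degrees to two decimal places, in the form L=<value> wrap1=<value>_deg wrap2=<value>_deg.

L=235.848 wrap1=171.40_deg wrap2=188.60_deg

open belt: β = asin((r2−r1)/C) = asin(6/80) = 4.3012°
wrap1 = π − 2β = 171.3976°
wrap2 = π + 2β = 188.6024°
tangent length = C·cosβ = 79.7747
L = r1·wrap1 + r2·wrap2 + 2·C·cosβ = 9·2.9915 + 15·3.2917 + 2·79.7747 = 235.8484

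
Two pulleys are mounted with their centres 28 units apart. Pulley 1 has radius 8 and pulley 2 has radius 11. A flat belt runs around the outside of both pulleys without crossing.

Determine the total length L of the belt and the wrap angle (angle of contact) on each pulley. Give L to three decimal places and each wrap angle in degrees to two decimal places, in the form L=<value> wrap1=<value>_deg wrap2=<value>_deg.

open belt: β = asin((r2−r1)/C) = asin(3/28) = 6.1506°
wrap1 = π − 2β = 167.6987°
wrap2 = π + 2β = 192.3013°
tangent length = C·cosβ = 27.8388
L = r1·wrap1 + r2·wrap2 + 2·C·cosβ = 8·2.9269 + 11·3.3563 + 2·27.8388 = 116.0120

L=116.012 wrap1=167.70_deg wrap2=192.30_deg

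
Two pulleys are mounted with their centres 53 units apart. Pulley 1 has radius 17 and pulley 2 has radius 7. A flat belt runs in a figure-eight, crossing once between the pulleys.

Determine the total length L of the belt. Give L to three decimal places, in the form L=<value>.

crossed belt: β = asin((r1+r2)/C) = asin(24/53) = 26.9254°
wrap1 = wrap2 = π + 2β = 233.8508°
tangent length = C·cosβ = 47.2546
L = (r1+r2)·wrap + 2·C·cosβ = 24·4.0815 + 2·47.2546 = 192.4645

L=192.464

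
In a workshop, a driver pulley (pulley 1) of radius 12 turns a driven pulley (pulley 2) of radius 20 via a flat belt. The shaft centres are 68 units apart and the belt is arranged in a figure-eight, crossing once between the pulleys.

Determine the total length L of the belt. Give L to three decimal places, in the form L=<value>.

crossed belt: β = asin((r1+r2)/C) = asin(32/68) = 28.0725°
wrap1 = wrap2 = π + 2β = 236.1450°
tangent length = C·cosβ = 60.0000
L = (r1+r2)·wrap + 2·C·cosβ = 32·4.1215 + 2·60.0000 = 251.8882

L=251.888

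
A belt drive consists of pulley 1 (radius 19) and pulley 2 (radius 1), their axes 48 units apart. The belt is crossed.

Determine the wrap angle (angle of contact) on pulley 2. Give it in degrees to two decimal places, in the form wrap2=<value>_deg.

crossed belt: β = asin((r1+r2)/C) = asin(20/48) = 24.6243°
wrap1 = wrap2 = π + 2β = 229.2486°

wrap2=229.25_deg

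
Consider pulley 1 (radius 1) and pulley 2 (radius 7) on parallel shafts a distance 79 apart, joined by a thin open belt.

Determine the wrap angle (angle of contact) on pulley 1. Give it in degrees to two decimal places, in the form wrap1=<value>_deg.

wrap1=171.29_deg

open belt: β = asin((r2−r1)/C) = asin(6/79) = 4.3558°
wrap1 = π − 2β = 171.2885°
wrap2 = π + 2β = 188.7115°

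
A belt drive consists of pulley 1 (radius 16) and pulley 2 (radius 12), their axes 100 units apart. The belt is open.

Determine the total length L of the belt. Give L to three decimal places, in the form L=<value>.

L=288.125

open belt: β = asin((r2−r1)/C) = asin(-4/100) = -2.2924°
wrap1 = π − 2β = 184.5849°
wrap2 = π + 2β = 175.4151°
tangent length = C·cosβ = 99.9200
L = r1·wrap1 + r2·wrap2 + 2·C·cosβ = 16·3.2216 + 12·3.0616 + 2·99.9200 = 288.1246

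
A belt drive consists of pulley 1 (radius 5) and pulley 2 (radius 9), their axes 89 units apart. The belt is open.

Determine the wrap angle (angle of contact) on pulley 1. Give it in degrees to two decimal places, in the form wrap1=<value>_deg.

open belt: β = asin((r2−r1)/C) = asin(4/89) = 2.5760°
wrap1 = π − 2β = 174.8481°
wrap2 = π + 2β = 185.1519°

wrap1=174.85_deg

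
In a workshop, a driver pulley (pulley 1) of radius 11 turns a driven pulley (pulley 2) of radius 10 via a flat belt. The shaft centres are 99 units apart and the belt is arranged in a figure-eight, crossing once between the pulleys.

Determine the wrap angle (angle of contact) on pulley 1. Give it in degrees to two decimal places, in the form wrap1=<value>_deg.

wrap1=204.49_deg

crossed belt: β = asin((r1+r2)/C) = asin(21/99) = 12.2467°
wrap1 = wrap2 = π + 2β = 204.4934°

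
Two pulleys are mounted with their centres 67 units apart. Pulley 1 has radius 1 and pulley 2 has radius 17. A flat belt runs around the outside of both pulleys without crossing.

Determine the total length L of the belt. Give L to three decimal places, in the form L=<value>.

L=194.388

open belt: β = asin((r2−r1)/C) = asin(16/67) = 13.8161°
wrap1 = π − 2β = 152.3678°
wrap2 = π + 2β = 207.6322°
tangent length = C·cosβ = 65.0615
L = r1·wrap1 + r2·wrap2 + 2·C·cosβ = 1·2.6593 + 17·3.6239 + 2·65.0615 = 194.3880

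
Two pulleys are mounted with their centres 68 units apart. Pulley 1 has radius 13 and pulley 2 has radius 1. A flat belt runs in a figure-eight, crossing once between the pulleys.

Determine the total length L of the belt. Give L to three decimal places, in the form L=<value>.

crossed belt: β = asin((r1+r2)/C) = asin(14/68) = 11.8812°
wrap1 = wrap2 = π + 2β = 203.7623°
tangent length = C·cosβ = 66.5432
L = (r1+r2)·wrap + 2·C·cosβ = 14·3.5563 + 2·66.5432 = 182.8750

L=182.875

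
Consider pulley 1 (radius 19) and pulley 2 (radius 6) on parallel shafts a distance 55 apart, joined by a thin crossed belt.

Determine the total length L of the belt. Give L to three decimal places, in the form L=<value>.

L=200.112

crossed belt: β = asin((r1+r2)/C) = asin(25/55) = 27.0357°
wrap1 = wrap2 = π + 2β = 234.0714°
tangent length = C·cosβ = 48.9898
L = (r1+r2)·wrap + 2·C·cosβ = 25·4.0853 + 2·48.9898 = 200.1125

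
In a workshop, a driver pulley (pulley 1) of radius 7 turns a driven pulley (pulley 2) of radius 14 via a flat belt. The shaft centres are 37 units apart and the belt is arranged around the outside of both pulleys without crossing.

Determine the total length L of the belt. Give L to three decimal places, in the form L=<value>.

open belt: β = asin((r2−r1)/C) = asin(7/37) = 10.9055°
wrap1 = π − 2β = 158.1891°
wrap2 = π + 2β = 201.8109°
tangent length = C·cosβ = 36.3318
L = r1·wrap1 + r2·wrap2 + 2·C·cosβ = 7·2.7609 + 14·3.5223 + 2·36.3318 = 141.3018

L=141.302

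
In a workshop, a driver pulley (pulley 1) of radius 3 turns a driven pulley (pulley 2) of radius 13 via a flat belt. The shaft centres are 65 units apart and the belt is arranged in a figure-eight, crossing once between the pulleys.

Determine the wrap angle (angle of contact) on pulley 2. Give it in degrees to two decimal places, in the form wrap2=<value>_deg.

wrap2=208.50_deg

crossed belt: β = asin((r1+r2)/C) = asin(16/65) = 14.2500°
wrap1 = wrap2 = π + 2β = 208.5001°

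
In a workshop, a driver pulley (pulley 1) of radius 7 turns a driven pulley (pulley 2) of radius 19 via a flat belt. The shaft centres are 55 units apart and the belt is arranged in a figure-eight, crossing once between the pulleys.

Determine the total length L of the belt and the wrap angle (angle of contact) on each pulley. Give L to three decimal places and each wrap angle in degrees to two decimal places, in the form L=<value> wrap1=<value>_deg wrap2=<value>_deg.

crossed belt: β = asin((r1+r2)/C) = asin(26/55) = 28.2115°
wrap1 = wrap2 = π + 2β = 236.4230°
tangent length = C·cosβ = 48.4665
L = (r1+r2)·wrap + 2·C·cosβ = 26·4.1264 + 2·48.4665 = 204.2183

L=204.218 wrap1=236.42_deg wrap2=236.42_deg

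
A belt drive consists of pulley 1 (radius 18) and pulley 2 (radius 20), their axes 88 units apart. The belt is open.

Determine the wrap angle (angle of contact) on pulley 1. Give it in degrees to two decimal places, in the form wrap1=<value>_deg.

wrap1=177.40_deg

open belt: β = asin((r2−r1)/C) = asin(2/88) = 1.3023°
wrap1 = π − 2β = 177.3954°
wrap2 = π + 2β = 182.6046°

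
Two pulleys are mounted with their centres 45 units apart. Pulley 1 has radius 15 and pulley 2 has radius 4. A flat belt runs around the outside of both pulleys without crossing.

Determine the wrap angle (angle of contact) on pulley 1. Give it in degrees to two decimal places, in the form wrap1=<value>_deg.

wrap1=208.30_deg

open belt: β = asin((r2−r1)/C) = asin(-11/45) = -14.1490°
wrap1 = π − 2β = 208.2980°
wrap2 = π + 2β = 151.7020°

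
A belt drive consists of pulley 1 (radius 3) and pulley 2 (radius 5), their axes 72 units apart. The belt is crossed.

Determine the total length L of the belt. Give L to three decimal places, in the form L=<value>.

crossed belt: β = asin((r1+r2)/C) = asin(8/72) = 6.3794°
wrap1 = wrap2 = π + 2β = 192.7587°
tangent length = C·cosβ = 71.5542
L = (r1+r2)·wrap + 2·C·cosβ = 8·3.3643 + 2·71.5542 = 170.0225

L=170.023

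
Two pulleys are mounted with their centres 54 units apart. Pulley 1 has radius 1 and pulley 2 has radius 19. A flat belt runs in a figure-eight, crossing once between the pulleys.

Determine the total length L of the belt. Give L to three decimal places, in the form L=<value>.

L=178.328

crossed belt: β = asin((r1+r2)/C) = asin(20/54) = 21.7385°
wrap1 = wrap2 = π + 2β = 223.4769°
tangent length = C·cosβ = 50.1597
L = (r1+r2)·wrap + 2·C·cosβ = 20·3.9004 + 2·50.1597 = 178.3277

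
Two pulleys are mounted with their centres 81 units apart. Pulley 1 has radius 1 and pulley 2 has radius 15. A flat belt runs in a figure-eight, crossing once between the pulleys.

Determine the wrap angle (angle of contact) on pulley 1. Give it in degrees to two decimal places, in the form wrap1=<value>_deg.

wrap1=202.79_deg

crossed belt: β = asin((r1+r2)/C) = asin(16/81) = 11.3926°
wrap1 = wrap2 = π + 2β = 202.7852°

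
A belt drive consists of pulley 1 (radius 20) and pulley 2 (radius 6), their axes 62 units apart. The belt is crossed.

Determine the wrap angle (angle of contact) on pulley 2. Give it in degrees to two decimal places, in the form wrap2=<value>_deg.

wrap2=229.59_deg

crossed belt: β = asin((r1+r2)/C) = asin(26/62) = 24.7939°
wrap1 = wrap2 = π + 2β = 229.5877°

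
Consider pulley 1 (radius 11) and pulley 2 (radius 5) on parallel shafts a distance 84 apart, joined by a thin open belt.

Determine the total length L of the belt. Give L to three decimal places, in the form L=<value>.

L=218.694

open belt: β = asin((r2−r1)/C) = asin(-6/84) = -4.0960°
wrap1 = π − 2β = 188.1921°
wrap2 = π + 2β = 171.8079°
tangent length = C·cosβ = 83.7854
L = r1·wrap1 + r2·wrap2 + 2·C·cosβ = 11·3.2846 + 5·2.9986 + 2·83.7854 = 218.6942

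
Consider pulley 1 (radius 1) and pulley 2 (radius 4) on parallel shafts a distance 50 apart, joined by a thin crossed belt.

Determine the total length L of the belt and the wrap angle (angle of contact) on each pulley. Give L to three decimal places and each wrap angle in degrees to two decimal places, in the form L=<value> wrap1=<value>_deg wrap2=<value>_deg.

L=116.208 wrap1=191.48_deg wrap2=191.48_deg

crossed belt: β = asin((r1+r2)/C) = asin(5/50) = 5.7392°
wrap1 = wrap2 = π + 2β = 191.4783°
tangent length = C·cosβ = 49.7494
L = (r1+r2)·wrap + 2·C·cosβ = 5·3.3419 + 2·49.7494 = 116.2084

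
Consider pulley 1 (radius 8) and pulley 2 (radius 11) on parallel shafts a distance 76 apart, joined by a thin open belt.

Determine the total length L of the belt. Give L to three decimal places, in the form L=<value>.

L=211.809

open belt: β = asin((r2−r1)/C) = asin(3/76) = 2.2623°
wrap1 = π − 2β = 175.4755°
wrap2 = π + 2β = 184.5245°
tangent length = C·cosβ = 75.9408
L = r1·wrap1 + r2·wrap2 + 2·C·cosβ = 8·3.0626 + 11·3.2206 + 2·75.9408 = 211.8087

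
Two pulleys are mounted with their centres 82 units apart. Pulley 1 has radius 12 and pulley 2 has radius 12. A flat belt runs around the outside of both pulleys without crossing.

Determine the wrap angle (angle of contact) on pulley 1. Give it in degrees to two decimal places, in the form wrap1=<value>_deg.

open belt: β = asin((r2−r1)/C) = asin(0/82) = 0.0000°
wrap1 = π − 2β = 180.0000°
wrap2 = π + 2β = 180.0000°

wrap1=180.00_deg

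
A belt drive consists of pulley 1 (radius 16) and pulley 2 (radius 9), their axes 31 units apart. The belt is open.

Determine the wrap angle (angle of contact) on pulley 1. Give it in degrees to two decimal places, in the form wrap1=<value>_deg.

wrap1=206.10_deg

open belt: β = asin((r2−r1)/C) = asin(-7/31) = -13.0503°
wrap1 = π − 2β = 206.1006°
wrap2 = π + 2β = 153.8994°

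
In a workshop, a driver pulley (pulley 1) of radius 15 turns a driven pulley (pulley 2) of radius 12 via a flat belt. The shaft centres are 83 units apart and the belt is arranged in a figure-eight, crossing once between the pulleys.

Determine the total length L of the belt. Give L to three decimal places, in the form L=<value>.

L=259.686

crossed belt: β = asin((r1+r2)/C) = asin(27/83) = 18.9838°
wrap1 = wrap2 = π + 2β = 217.9676°
tangent length = C·cosβ = 78.4857
L = (r1+r2)·wrap + 2·C·cosβ = 27·3.8043 + 2·78.4857 = 259.6862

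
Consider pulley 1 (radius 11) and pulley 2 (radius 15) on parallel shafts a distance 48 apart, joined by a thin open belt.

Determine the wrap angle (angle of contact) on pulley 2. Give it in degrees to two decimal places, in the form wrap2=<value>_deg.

open belt: β = asin((r2−r1)/C) = asin(4/48) = 4.7802°
wrap1 = π − 2β = 170.4396°
wrap2 = π + 2β = 189.5604°

wrap2=189.56_deg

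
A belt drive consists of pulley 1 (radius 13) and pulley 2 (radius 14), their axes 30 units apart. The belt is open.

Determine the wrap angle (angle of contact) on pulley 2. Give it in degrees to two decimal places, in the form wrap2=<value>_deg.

open belt: β = asin((r2−r1)/C) = asin(1/30) = 1.9102°
wrap1 = π − 2β = 176.1796°
wrap2 = π + 2β = 183.8204°

wrap2=183.82_deg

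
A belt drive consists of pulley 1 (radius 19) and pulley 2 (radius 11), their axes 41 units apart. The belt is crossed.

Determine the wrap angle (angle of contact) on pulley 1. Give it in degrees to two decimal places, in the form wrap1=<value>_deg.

wrap1=274.06_deg

crossed belt: β = asin((r1+r2)/C) = asin(30/41) = 47.0297°
wrap1 = wrap2 = π + 2β = 274.0594°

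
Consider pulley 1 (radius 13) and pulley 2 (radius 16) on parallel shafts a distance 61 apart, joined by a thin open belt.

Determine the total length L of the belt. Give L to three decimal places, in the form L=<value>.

L=213.254

open belt: β = asin((r2−r1)/C) = asin(3/61) = 2.8190°
wrap1 = π − 2β = 174.3621°
wrap2 = π + 2β = 185.6379°
tangent length = C·cosβ = 60.9262
L = r1·wrap1 + r2·wrap2 + 2·C·cosβ = 13·3.0432 + 16·3.2400 + 2·60.9262 = 213.2538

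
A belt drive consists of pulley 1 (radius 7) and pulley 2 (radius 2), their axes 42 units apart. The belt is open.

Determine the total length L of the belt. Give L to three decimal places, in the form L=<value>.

open belt: β = asin((r2−r1)/C) = asin(-5/42) = -6.8371°
wrap1 = π − 2β = 193.6743°
wrap2 = π + 2β = 166.3257°
tangent length = C·cosβ = 41.7013
L = r1·wrap1 + r2·wrap2 + 2·C·cosβ = 7·3.3803 + 2·2.9029 + 2·41.7013 = 112.8703

L=112.870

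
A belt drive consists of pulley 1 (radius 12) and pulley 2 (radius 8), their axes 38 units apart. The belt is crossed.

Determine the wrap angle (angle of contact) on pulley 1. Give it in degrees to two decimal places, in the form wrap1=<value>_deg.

wrap1=243.51_deg

crossed belt: β = asin((r1+r2)/C) = asin(20/38) = 31.7569°
wrap1 = wrap2 = π + 2β = 243.5137°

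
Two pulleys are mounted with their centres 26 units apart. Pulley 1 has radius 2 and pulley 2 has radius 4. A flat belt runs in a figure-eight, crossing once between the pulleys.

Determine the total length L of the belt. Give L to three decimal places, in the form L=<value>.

L=72.240

crossed belt: β = asin((r1+r2)/C) = asin(6/26) = 13.3424°
wrap1 = wrap2 = π + 2β = 206.6847°
tangent length = C·cosβ = 25.2982
L = (r1+r2)·wrap + 2·C·cosβ = 6·3.6073 + 2·25.2982 = 72.2404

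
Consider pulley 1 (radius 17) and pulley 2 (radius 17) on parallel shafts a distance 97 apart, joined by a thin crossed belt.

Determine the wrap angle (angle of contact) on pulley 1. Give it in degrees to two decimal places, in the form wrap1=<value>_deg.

crossed belt: β = asin((r1+r2)/C) = asin(34/97) = 20.5188°
wrap1 = wrap2 = π + 2β = 221.0377°

wrap1=221.04_deg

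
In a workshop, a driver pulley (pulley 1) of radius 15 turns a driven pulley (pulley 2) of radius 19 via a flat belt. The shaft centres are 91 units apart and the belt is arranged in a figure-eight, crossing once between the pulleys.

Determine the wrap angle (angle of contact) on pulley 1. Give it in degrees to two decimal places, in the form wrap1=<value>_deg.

crossed belt: β = asin((r1+r2)/C) = asin(34/91) = 21.9394°
wrap1 = wrap2 = π + 2β = 223.8789°

wrap1=223.88_deg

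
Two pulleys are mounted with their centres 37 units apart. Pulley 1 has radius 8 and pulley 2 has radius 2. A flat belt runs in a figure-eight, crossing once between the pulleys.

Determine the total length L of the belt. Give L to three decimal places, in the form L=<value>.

L=108.135

crossed belt: β = asin((r1+r2)/C) = asin(10/37) = 15.6804°
wrap1 = wrap2 = π + 2β = 211.3607°
tangent length = C·cosβ = 35.6230
L = (r1+r2)·wrap + 2·C·cosβ = 10·3.6889 + 2·35.6230 = 108.1355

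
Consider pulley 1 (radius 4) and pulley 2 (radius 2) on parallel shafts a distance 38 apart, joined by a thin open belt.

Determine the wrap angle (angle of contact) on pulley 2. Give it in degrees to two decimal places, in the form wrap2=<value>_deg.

wrap2=173.97_deg

open belt: β = asin((r2−r1)/C) = asin(-2/38) = -3.0170°
wrap1 = π − 2β = 186.0339°
wrap2 = π + 2β = 173.9661°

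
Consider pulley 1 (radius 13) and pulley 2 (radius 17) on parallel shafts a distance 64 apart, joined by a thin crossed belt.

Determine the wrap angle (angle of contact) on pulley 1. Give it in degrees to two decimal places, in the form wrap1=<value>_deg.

crossed belt: β = asin((r1+r2)/C) = asin(30/64) = 27.9532°
wrap1 = wrap2 = π + 2β = 235.9064°

wrap1=235.91_deg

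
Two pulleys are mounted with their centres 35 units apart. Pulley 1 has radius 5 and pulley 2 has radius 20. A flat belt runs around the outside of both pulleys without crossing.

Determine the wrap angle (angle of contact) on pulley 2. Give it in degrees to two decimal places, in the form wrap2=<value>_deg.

open belt: β = asin((r2−r1)/C) = asin(15/35) = 25.3769°
wrap1 = π − 2β = 129.2461°
wrap2 = π + 2β = 230.7539°

wrap2=230.75_deg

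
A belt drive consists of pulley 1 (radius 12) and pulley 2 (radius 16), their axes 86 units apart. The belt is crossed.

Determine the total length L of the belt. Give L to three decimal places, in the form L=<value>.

crossed belt: β = asin((r1+r2)/C) = asin(28/86) = 19.0008°
wrap1 = wrap2 = π + 2β = 218.0016°
tangent length = C·cosβ = 81.3142
L = (r1+r2)·wrap + 2·C·cosβ = 28·3.8048 + 2·81.3142 = 269.1641

L=269.164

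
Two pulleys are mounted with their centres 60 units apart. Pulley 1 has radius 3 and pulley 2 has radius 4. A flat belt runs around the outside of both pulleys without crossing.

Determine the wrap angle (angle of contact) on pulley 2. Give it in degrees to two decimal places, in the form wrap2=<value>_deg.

open belt: β = asin((r2−r1)/C) = asin(1/60) = 0.9550°
wrap1 = π − 2β = 178.0901°
wrap2 = π + 2β = 181.9099°

wrap2=181.91_deg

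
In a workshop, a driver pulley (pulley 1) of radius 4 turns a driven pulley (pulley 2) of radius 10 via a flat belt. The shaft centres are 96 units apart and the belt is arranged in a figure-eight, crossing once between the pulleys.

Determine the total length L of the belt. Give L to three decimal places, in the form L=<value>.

crossed belt: β = asin((r1+r2)/C) = asin(14/96) = 8.3855°
wrap1 = wrap2 = π + 2β = 196.7711°
tangent length = C·cosβ = 94.9737
L = (r1+r2)·wrap + 2·C·cosβ = 14·3.4343 + 2·94.9737 = 238.0276

L=238.028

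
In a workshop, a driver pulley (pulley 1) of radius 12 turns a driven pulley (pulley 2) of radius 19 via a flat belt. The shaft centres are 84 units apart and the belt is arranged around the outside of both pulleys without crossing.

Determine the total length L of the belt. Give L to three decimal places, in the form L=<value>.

open belt: β = asin((r2−r1)/C) = asin(7/84) = 4.7802°
wrap1 = π − 2β = 170.4396°
wrap2 = π + 2β = 189.5604°
tangent length = C·cosβ = 83.7078
L = r1·wrap1 + r2·wrap2 + 2·C·cosβ = 12·2.9747 + 19·3.3085 + 2·83.7078 = 265.9730

L=265.973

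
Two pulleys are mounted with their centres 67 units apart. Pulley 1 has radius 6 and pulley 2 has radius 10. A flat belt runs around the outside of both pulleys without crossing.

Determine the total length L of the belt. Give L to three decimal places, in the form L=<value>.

open belt: β = asin((r2−r1)/C) = asin(4/67) = 3.4227°
wrap1 = π − 2β = 173.1546°
wrap2 = π + 2β = 186.8454°
tangent length = C·cosβ = 66.8805
L = r1·wrap1 + r2·wrap2 + 2·C·cosβ = 6·3.0221 + 10·3.2611 + 2·66.8805 = 184.5044

L=184.504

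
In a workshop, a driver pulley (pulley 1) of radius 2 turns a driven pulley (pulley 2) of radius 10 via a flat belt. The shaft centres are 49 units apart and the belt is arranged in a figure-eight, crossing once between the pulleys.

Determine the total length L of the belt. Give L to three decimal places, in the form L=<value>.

L=138.653

crossed belt: β = asin((r1+r2)/C) = asin(12/49) = 14.1758°
wrap1 = wrap2 = π + 2β = 208.3516°
tangent length = C·cosβ = 47.5079
L = (r1+r2)·wrap + 2·C·cosβ = 12·3.6364 + 2·47.5079 = 138.6528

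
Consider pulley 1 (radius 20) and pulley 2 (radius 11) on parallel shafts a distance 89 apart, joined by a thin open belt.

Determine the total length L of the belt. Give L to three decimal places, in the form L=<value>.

open belt: β = asin((r2−r1)/C) = asin(-9/89) = -5.8039°
wrap1 = π − 2β = 191.6078°
wrap2 = π + 2β = 168.3922°
tangent length = C·cosβ = 88.5438
L = r1·wrap1 + r2·wrap2 + 2·C·cosβ = 20·3.3442 + 11·2.9390 + 2·88.5438 = 276.3003

L=276.300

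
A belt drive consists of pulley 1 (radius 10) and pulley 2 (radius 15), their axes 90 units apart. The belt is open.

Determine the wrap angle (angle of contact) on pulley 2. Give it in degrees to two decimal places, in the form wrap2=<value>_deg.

open belt: β = asin((r2−r1)/C) = asin(5/90) = 3.1847°
wrap1 = π − 2β = 173.6305°
wrap2 = π + 2β = 186.3695°

wrap2=186.37_deg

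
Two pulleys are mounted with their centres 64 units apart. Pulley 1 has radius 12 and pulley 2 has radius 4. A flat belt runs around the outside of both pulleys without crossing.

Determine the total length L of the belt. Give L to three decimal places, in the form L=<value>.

open belt: β = asin((r2−r1)/C) = asin(-8/64) = -7.1808°
wrap1 = π − 2β = 194.3615°
wrap2 = π + 2β = 165.6385°
tangent length = C·cosβ = 63.4980
L = r1·wrap1 + r2·wrap2 + 2·C·cosβ = 12·3.3922 + 4·2.8909 + 2·63.4980 = 179.2668

L=179.267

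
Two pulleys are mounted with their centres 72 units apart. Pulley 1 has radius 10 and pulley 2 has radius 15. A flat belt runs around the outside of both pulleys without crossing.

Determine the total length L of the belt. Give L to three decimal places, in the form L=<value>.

open belt: β = asin((r2−r1)/C) = asin(5/72) = 3.9821°
wrap1 = π − 2β = 172.0358°
wrap2 = π + 2β = 187.9642°
tangent length = C·cosβ = 71.8262
L = r1·wrap1 + r2·wrap2 + 2·C·cosβ = 10·3.0026 + 15·3.2806 + 2·71.8262 = 222.8872

L=222.887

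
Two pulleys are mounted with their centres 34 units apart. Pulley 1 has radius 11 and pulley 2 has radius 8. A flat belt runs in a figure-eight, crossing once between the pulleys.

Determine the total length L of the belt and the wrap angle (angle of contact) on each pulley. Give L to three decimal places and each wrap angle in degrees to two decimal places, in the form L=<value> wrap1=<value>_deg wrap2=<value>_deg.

crossed belt: β = asin((r1+r2)/C) = asin(19/34) = 33.9745°
wrap1 = wrap2 = π + 2β = 247.9490°
tangent length = C·cosβ = 28.1957
L = (r1+r2)·wrap + 2·C·cosβ = 19·4.3275 + 2·28.1957 = 138.6145

L=138.614 wrap1=247.95_deg wrap2=247.95_deg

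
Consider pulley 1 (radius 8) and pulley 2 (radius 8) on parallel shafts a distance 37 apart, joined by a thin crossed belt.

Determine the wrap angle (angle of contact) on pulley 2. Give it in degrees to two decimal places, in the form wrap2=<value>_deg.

crossed belt: β = asin((r1+r2)/C) = asin(16/37) = 25.6220°
wrap1 = wrap2 = π + 2β = 231.2441°

wrap2=231.24_deg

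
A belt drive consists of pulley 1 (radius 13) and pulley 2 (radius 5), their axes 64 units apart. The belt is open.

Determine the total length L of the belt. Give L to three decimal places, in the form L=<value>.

open belt: β = asin((r2−r1)/C) = asin(-8/64) = -7.1808°
wrap1 = π − 2β = 194.3615°
wrap2 = π + 2β = 165.6385°
tangent length = C·cosβ = 63.4980
L = r1·wrap1 + r2·wrap2 + 2·C·cosβ = 13·3.3922 + 5·2.8909 + 2·63.4980 = 185.5500

L=185.550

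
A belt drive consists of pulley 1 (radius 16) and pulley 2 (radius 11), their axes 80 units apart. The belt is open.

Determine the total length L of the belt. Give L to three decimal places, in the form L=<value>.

L=245.136

open belt: β = asin((r2−r1)/C) = asin(-5/80) = -3.5833°
wrap1 = π − 2β = 187.1666°
wrap2 = π + 2β = 172.8334°
tangent length = C·cosβ = 79.8436
L = r1·wrap1 + r2·wrap2 + 2·C·cosβ = 16·3.2667 + 11·3.0165 + 2·79.8436 = 245.1356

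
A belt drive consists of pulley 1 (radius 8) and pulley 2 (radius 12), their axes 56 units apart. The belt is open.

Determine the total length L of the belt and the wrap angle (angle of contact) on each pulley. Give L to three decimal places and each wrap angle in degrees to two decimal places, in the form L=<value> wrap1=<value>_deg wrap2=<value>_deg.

L=175.118 wrap1=171.81_deg wrap2=188.19_deg

open belt: β = asin((r2−r1)/C) = asin(4/56) = 4.0960°
wrap1 = π − 2β = 171.8079°
wrap2 = π + 2β = 188.1921°
tangent length = C·cosβ = 55.8570
L = r1·wrap1 + r2·wrap2 + 2·C·cosβ = 8·2.9986 + 12·3.2846 + 2·55.8570 = 175.1177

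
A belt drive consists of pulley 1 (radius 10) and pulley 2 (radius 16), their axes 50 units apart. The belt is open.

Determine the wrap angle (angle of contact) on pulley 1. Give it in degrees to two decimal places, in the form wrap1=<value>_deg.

wrap1=166.22_deg

open belt: β = asin((r2−r1)/C) = asin(6/50) = 6.8921°
wrap1 = π − 2β = 166.2158°
wrap2 = π + 2β = 193.7842°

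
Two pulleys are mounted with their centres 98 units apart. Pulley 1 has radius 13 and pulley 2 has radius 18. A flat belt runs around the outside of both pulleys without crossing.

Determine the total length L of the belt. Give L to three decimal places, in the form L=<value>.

L=293.645

open belt: β = asin((r2−r1)/C) = asin(5/98) = 2.9245°
wrap1 = π − 2β = 174.1510°
wrap2 = π + 2β = 185.8490°
tangent length = C·cosβ = 97.8724
L = r1·wrap1 + r2·wrap2 + 2·C·cosβ = 13·3.0395 + 18·3.2437 + 2·97.8724 = 293.6445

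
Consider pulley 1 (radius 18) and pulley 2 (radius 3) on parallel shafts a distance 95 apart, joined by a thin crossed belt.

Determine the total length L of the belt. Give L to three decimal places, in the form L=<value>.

crossed belt: β = asin((r1+r2)/C) = asin(21/95) = 12.7709°
wrap1 = wrap2 = π + 2β = 205.5417°
tangent length = C·cosβ = 92.6499
L = (r1+r2)·wrap + 2·C·cosβ = 21·3.5874 + 2·92.6499 = 260.6347

L=260.635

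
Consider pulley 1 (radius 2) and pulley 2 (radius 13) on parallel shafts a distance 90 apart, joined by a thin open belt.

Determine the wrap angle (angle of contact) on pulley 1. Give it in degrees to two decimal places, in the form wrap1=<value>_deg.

open belt: β = asin((r2−r1)/C) = asin(11/90) = 7.0204°
wrap1 = π − 2β = 165.9593°
wrap2 = π + 2β = 194.0407°

wrap1=165.96_deg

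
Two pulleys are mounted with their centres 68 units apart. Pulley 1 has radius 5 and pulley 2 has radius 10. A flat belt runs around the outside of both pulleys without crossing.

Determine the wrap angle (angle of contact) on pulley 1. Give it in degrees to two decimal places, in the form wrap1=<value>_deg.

open belt: β = asin((r2−r1)/C) = asin(5/68) = 4.2167°
wrap1 = π − 2β = 171.5665°
wrap2 = π + 2β = 188.4335°

wrap1=171.57_deg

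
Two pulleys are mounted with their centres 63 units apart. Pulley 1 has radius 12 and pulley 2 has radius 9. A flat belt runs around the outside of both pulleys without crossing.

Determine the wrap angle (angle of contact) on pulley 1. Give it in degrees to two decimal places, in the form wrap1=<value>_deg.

wrap1=185.46_deg

open belt: β = asin((r2−r1)/C) = asin(-3/63) = -2.7294°
wrap1 = π − 2β = 185.4588°
wrap2 = π + 2β = 174.5412°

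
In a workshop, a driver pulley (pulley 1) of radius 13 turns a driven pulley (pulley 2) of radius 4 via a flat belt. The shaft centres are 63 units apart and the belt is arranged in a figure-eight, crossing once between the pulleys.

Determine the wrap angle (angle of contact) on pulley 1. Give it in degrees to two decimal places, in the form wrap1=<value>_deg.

crossed belt: β = asin((r1+r2)/C) = asin(17/63) = 15.6548°
wrap1 = wrap2 = π + 2β = 211.3096°

wrap1=211.31_deg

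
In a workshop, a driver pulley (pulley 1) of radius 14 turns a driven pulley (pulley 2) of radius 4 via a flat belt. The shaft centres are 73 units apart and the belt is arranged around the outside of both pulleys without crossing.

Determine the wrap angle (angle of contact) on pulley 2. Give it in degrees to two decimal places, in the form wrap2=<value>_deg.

wrap2=164.25_deg

open belt: β = asin((r2−r1)/C) = asin(-10/73) = -7.8735°
wrap1 = π − 2β = 195.7470°
wrap2 = π + 2β = 164.2530°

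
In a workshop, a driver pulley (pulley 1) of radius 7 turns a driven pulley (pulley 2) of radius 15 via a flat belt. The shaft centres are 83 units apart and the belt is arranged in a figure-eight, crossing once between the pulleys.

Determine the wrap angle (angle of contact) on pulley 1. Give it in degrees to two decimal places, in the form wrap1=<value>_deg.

wrap1=210.74_deg

crossed belt: β = asin((r1+r2)/C) = asin(22/83) = 15.3705°
wrap1 = wrap2 = π + 2β = 210.7411°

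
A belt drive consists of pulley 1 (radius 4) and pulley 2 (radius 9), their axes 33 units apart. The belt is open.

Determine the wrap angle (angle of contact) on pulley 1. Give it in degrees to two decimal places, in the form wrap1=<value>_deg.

wrap1=162.57_deg

open belt: β = asin((r2−r1)/C) = asin(5/33) = 8.7147°
wrap1 = π − 2β = 162.5705°
wrap2 = π + 2β = 197.4295°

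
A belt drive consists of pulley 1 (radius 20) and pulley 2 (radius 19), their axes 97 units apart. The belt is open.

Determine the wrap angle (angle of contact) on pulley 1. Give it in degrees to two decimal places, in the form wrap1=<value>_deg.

open belt: β = asin((r2−r1)/C) = asin(-1/97) = -0.5907°
wrap1 = π − 2β = 181.1814°
wrap2 = π + 2β = 178.8186°

wrap1=181.18_deg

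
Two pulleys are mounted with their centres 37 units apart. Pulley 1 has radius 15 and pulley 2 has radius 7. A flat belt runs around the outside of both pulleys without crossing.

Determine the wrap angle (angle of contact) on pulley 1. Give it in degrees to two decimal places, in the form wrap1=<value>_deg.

open belt: β = asin((r2−r1)/C) = asin(-8/37) = -12.4869°
wrap1 = π − 2β = 204.9738°
wrap2 = π + 2β = 155.0262°

wrap1=204.97_deg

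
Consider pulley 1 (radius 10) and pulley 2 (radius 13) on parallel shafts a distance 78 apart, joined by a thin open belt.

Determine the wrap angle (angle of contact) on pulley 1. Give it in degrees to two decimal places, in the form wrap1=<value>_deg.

open belt: β = asin((r2−r1)/C) = asin(3/78) = 2.2042°
wrap1 = π − 2β = 175.5915°
wrap2 = π + 2β = 184.4085°

wrap1=175.59_deg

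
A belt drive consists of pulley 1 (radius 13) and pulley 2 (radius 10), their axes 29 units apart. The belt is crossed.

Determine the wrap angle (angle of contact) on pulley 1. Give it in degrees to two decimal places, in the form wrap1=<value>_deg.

wrap1=284.95_deg

crossed belt: β = asin((r1+r2)/C) = asin(23/29) = 52.4765°
wrap1 = wrap2 = π + 2β = 284.9530°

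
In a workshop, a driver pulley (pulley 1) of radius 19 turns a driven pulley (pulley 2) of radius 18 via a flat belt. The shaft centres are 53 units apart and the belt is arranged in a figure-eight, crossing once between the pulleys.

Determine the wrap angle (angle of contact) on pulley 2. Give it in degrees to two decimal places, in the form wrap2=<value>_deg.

crossed belt: β = asin((r1+r2)/C) = asin(37/53) = 44.2758°
wrap1 = wrap2 = π + 2β = 268.5516°

wrap2=268.55_deg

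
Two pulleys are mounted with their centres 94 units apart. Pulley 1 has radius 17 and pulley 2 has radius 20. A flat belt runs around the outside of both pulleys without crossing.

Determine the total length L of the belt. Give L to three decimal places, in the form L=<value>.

L=304.335

open belt: β = asin((r2−r1)/C) = asin(3/94) = 1.8289°
wrap1 = π − 2β = 176.3422°
wrap2 = π + 2β = 183.6578°
tangent length = C·cosβ = 93.9521
L = r1·wrap1 + r2·wrap2 + 2·C·cosβ = 17·3.0778 + 20·3.2054 + 2·93.9521 = 304.3347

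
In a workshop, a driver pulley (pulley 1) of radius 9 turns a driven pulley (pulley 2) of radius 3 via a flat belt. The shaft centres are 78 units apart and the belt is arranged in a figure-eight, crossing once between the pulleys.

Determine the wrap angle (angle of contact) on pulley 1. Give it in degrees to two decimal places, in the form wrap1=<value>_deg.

crossed belt: β = asin((r1+r2)/C) = asin(12/78) = 8.8499°
wrap1 = wrap2 = π + 2β = 197.6998°

wrap1=197.70_deg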